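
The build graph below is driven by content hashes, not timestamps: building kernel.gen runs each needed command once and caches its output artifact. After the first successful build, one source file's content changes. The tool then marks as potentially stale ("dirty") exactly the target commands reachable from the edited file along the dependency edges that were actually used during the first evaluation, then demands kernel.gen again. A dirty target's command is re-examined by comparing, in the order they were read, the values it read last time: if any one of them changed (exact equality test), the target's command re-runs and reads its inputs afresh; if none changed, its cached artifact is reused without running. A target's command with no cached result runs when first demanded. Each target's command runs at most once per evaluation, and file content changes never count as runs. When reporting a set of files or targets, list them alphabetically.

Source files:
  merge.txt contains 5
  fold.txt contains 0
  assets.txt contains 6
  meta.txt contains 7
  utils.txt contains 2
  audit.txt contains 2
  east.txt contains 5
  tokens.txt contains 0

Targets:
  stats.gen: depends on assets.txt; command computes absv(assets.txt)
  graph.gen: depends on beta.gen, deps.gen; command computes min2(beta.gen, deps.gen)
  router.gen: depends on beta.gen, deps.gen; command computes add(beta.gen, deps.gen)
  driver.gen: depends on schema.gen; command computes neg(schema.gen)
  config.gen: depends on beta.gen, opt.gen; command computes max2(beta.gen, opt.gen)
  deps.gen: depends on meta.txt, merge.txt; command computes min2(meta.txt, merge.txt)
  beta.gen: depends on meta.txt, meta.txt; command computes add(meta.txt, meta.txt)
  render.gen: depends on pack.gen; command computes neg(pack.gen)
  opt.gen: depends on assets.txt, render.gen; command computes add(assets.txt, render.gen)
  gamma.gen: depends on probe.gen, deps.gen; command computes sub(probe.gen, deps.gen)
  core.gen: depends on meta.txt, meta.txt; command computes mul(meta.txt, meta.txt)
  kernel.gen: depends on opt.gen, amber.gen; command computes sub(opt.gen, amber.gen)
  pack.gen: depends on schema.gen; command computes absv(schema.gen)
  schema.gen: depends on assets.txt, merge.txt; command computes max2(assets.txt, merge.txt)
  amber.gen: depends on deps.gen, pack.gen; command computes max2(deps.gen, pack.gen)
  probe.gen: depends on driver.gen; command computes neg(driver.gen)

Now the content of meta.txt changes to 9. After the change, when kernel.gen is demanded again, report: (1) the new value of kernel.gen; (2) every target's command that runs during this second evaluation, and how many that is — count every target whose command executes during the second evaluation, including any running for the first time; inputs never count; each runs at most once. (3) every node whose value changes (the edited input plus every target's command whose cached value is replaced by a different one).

kernel.gen now evaluates to -6.
Run set: deps.gen (1 run).
Changed values: meta.txt.
The important point: deps.gen recomputes to an identical value, and the output ends up unchanged.

Initial pass — values computed on the first demand:
  deps.gen = min2(7, 5) = 5
  schema.gen = max2(6, 5) = 6
  pack.gen = absv(6) = 6
  amber.gen = max2(5, 6) = 6
  render.gen = neg(6) = -6
  opt.gen = add(6, -6) = 0
  kernel.gen = sub(0, 6) = -6

Second demand — change propagation:
  deps.gen: re-runs because meta.txt 7->9; new result 5 (unchanged).
  amber.gen: re-examined; everything it read last time is the same (deps.gen unchanged, pack.gen unchanged) — cache 6 kept, no run.
  kernel.gen: re-examined; everything it read last time is the same (opt.gen unchanged, amber.gen unchanged) — cache -6 kept, no run.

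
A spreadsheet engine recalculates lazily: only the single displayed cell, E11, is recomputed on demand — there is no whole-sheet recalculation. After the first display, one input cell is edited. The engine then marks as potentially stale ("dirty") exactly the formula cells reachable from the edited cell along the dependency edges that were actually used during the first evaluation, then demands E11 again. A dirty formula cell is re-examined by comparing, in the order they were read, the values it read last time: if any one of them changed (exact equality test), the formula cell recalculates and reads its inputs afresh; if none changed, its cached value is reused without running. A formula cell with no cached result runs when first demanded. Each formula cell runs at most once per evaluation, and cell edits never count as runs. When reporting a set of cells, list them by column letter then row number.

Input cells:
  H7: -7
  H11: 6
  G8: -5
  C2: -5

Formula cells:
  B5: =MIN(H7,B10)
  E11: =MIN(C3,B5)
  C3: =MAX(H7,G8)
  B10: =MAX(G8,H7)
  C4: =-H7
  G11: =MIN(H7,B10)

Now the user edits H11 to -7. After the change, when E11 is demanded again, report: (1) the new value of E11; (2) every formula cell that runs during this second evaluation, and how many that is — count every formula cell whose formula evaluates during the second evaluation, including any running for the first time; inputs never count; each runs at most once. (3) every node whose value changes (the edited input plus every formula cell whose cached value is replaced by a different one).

First evaluation (everything demanded from the output):
  B10 = MAX(-5, -7) = -5
  B5 = MIN(-7, -5) = -7
  C3 = MAX(-7, -5) = -5
  E11 = MIN(-5, -7) = -7

Propagation after the edit:
  H11 feeds no computation that the output demands — nothing is marked dirty and nothing runs.

Key observation: H11 is never demanded by the output, so the edit triggers no recomputation at all.

New value of E11: -7.
Formula cells that run: none — 0 in total.
Values that change: H11.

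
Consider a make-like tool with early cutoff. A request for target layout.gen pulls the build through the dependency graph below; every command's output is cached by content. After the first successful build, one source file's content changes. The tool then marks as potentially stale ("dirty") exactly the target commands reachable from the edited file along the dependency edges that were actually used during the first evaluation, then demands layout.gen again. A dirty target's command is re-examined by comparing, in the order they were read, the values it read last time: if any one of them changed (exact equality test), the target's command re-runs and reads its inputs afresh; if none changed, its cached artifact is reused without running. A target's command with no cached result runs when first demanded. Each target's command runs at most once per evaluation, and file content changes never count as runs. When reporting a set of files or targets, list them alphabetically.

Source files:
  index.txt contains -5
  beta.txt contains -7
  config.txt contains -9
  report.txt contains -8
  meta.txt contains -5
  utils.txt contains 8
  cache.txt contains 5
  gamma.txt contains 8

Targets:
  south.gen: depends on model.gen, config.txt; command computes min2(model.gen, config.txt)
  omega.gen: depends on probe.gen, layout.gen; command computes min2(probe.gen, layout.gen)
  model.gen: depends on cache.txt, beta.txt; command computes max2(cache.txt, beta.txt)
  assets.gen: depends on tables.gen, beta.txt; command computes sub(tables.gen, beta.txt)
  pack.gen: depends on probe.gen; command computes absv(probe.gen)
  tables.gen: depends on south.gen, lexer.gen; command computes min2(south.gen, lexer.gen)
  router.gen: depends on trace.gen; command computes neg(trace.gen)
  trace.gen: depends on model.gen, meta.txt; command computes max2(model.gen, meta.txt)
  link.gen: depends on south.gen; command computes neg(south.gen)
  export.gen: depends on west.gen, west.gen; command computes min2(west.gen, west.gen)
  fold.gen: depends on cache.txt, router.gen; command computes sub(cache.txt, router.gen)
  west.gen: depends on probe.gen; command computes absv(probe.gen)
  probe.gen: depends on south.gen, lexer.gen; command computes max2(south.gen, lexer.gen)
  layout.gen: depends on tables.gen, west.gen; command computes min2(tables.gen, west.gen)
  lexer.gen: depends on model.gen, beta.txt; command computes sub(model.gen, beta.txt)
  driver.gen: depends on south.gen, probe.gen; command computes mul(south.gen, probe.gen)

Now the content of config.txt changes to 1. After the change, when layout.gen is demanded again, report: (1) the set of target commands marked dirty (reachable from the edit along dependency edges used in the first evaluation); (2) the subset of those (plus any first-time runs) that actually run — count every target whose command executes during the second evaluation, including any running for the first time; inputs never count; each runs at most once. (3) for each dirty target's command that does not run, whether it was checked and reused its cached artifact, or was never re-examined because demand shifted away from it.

First demand of the output computes:
  model.gen = max2(5, -7) = 5
  lexer.gen = sub(5, -7) = 12
  south.gen = min2(5, -9) = -9
  probe.gen = max2(-9, 12) = 12
  tables.gen = min2(-9, 12) = -9
  west.gen = absv(12) = 12
  layout.gen = min2(-9, 12) = -9

After the edit, cleaning proceeds:
  south.gen: a read changed (config.txt -9->1) — executes, giving 1.
  probe.gen: a read changed (south.gen -9->1) — executes, giving 12 — identical to its old value.
  tables.gen: a read changed (south.gen -9->1) — executes, giving 1.
  west.gen: dirty, but its reads are unchanged (probe.gen unchanged); cached 12 stands.
  layout.gen: a read changed (tables.gen -9->1) — executes, giving 1.

Note where the cutoff bites: west.gen is checked, finds nothing changed, and keeps its cache.

The edit dirties: layout.gen, probe.gen, south.gen, tables.gen, west.gen.
4 target commands run: layout.gen, probe.gen, south.gen, tables.gen.
Cache hits after checking: west.gen.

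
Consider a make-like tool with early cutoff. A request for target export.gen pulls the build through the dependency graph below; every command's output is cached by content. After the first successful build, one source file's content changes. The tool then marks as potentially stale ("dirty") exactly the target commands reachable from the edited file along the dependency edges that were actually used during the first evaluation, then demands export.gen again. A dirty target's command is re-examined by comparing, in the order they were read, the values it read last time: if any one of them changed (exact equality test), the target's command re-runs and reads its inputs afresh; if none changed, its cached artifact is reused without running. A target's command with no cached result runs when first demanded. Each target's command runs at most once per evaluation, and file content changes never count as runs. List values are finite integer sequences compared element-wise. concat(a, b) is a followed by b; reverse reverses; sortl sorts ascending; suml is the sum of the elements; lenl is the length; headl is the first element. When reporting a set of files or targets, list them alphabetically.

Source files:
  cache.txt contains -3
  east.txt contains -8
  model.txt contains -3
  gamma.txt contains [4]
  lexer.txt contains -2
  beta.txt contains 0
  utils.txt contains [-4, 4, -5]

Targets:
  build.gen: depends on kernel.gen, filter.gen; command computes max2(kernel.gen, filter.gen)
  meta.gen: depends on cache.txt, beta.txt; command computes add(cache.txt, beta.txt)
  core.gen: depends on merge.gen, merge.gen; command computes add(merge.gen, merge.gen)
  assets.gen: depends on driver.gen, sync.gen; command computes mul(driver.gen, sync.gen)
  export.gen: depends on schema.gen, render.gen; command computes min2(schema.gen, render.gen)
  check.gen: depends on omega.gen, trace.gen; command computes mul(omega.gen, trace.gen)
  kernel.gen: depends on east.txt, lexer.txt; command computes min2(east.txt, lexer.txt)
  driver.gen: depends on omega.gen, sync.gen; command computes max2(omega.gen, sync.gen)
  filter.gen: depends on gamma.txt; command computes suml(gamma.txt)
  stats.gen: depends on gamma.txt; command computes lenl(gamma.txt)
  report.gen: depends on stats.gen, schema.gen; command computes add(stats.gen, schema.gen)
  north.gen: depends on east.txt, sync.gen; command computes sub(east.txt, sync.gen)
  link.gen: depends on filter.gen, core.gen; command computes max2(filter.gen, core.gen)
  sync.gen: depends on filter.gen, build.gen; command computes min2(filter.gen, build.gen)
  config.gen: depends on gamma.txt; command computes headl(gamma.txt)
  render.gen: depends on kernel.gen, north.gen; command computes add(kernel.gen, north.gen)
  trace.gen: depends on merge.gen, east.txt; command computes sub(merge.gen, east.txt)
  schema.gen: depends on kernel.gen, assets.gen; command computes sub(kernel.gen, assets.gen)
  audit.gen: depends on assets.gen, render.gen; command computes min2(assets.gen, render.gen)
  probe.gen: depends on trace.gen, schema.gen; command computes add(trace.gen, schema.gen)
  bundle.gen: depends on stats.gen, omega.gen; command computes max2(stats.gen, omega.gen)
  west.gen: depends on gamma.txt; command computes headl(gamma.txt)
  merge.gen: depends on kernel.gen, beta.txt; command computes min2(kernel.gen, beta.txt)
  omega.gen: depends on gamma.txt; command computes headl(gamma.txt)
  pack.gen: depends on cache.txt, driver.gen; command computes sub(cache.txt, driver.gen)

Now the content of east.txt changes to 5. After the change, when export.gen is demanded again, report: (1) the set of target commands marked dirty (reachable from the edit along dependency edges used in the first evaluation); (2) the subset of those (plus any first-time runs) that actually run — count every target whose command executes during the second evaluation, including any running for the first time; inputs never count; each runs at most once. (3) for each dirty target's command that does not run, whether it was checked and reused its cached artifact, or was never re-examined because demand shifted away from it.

The edit dirties: assets.gen, build.gen, driver.gen, export.gen, kernel.gen, north.gen, render.gen, schema.gen, sync.gen.
6 target commands run: build.gen, export.gen, kernel.gen, north.gen, render.gen, schema.gen.
Cache hits after checking: assets.gen, driver.gen, sync.gen.
Note where the cutoff bites: sync.gen is checked, finds nothing changed, and keeps its cache.

First demand of the output computes:
  filter.gen = suml([4]) = 4
  kernel.gen = min2(-8, -2) = -8
  build.gen = max2(-8, 4) = 4
  omega.gen = headl([4]) = 4
  sync.gen = min2(4, 4) = 4
  driver.gen = max2(4, 4) = 4
  assets.gen = mul(4, 4) = 16
  north.gen = sub(-8, 4) = -12
  render.gen = add(-8, -12) = -20
  schema.gen = sub(-8, 16) = -24
  export.gen = min2(-24, -20) = -24

After the edit, cleaning proceeds:
  kernel.gen: a read changed (east.txt -8->5) — executes, giving -2.
  build.gen: a read changed (kernel.gen -8->-2) — executes, giving 4 — identical to its old value.
  sync.gen: dirty, but its reads are unchanged (filter.gen unchanged, build.gen unchanged); cached 4 stands.
  driver.gen: dirty, but its reads are unchanged (omega.gen unchanged, sync.gen unchanged); cached 4 stands.
  assets.gen: dirty, but its reads are unchanged (driver.gen unchanged, sync.gen unchanged); cached 16 stands.
  north.gen: a read changed (east.txt -8->5) — executes, giving 1.
  render.gen: a read changed (kernel.gen -8->-2; north.gen -12->1) — executes, giving -1.
  schema.gen: a read changed (kernel.gen -8->-2) — executes, giving -18.
  export.gen: a read changed (schema.gen -24->-18; render.gen -20->-1) — executes, giving -18.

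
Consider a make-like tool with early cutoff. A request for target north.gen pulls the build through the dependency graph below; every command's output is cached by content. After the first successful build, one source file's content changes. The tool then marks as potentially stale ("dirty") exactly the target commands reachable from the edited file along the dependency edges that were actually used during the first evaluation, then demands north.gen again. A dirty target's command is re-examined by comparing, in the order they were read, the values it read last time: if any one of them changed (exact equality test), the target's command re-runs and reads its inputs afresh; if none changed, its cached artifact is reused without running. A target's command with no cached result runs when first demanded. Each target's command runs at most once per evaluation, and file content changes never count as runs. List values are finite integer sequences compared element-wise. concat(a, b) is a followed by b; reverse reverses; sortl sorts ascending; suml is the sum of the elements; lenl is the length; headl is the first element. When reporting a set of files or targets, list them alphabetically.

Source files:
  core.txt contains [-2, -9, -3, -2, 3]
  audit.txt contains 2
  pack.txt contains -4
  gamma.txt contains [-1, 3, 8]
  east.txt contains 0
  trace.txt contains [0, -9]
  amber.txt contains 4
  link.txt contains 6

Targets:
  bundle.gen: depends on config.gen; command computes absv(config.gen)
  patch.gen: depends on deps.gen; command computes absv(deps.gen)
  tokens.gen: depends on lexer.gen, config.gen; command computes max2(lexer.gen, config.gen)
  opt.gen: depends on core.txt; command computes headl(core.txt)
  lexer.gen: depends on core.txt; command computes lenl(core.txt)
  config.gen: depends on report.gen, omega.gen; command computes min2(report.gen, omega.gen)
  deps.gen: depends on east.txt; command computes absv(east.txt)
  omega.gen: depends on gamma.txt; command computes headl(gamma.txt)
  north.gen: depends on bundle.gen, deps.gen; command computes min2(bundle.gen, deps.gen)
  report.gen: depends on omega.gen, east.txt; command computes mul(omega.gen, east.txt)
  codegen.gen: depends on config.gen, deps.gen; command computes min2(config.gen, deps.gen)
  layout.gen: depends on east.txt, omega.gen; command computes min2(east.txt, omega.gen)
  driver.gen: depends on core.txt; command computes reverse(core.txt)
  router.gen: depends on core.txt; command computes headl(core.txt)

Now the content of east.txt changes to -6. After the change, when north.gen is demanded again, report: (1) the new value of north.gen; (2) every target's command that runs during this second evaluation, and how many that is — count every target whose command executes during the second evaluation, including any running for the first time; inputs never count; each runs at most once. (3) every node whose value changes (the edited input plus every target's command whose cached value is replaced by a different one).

First demand of the output computes:
  deps.gen = absv(0) = 0
  omega.gen = headl([-1, 3, 8]) = -1
  report.gen = mul(-1, 0) = 0
  config.gen = min2(0, -1) = -1
  bundle.gen = absv(-1) = 1
  north.gen = min2(1, 0) = 0

After the edit, cleaning proceeds:
  deps.gen: a read changed (east.txt 0->-6) — executes, giving 6.
  report.gen: a read changed (east.txt 0->-6) — executes, giving 6.
  config.gen: a read changed (report.gen 0->6) — executes, giving -1 — identical to its old value.
  bundle.gen: dirty, but its reads are unchanged (config.gen unchanged); cached 1 stands.
  north.gen: a read changed (deps.gen 0->6) — executes, giving 1.

Note where the cutoff bites: bundle.gen is checked, finds nothing changed, and keeps its cache.

Demanding north.gen again yields 1.
4 target commands run: config.gen, deps.gen, north.gen, report.gen.
The nodes whose values change: deps.gen, east.txt, north.gen, report.gen.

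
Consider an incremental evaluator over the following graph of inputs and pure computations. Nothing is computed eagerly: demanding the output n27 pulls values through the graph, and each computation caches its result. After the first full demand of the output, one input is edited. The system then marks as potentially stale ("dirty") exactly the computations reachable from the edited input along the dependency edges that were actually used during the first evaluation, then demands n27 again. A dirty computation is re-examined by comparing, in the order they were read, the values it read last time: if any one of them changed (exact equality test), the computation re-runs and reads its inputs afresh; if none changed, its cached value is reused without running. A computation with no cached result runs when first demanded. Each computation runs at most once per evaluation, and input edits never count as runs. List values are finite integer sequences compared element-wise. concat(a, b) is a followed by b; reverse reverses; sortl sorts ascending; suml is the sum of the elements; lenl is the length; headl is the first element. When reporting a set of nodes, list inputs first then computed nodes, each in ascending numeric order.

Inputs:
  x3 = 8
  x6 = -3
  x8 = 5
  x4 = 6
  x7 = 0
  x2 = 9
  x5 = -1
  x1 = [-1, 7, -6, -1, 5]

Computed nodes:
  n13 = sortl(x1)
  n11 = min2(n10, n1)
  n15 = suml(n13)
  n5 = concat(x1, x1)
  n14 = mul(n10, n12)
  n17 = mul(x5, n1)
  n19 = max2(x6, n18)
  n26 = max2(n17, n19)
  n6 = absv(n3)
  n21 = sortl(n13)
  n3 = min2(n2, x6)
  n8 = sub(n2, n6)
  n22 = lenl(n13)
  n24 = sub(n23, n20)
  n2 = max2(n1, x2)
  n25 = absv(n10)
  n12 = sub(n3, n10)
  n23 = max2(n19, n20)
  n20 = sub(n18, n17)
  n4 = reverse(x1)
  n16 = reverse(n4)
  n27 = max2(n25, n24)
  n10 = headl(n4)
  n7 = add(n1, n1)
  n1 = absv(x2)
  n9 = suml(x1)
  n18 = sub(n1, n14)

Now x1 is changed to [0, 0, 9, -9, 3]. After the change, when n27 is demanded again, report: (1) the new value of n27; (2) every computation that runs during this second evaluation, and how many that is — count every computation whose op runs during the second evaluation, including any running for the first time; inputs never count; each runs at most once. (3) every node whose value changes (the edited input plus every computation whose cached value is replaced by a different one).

Initial pass — values computed on the first demand:
  n1 = absv(9) = 9
  n2 = max2(9, 9) = 9
  n3 = min2(9, -3) = -3
  n4 = reverse([-1, 7, -6, -1, 5]) = [5, -1, -6, 7, -1]
  n10 = headl([5, -1, -6, 7, -1]) = 5
  n12 = sub(-3, 5) = -8
  n14 = mul(5, -8) = -40
  n17 = mul(-1, 9) = -9
  n18 = sub(9, -40) = 49
  n19 = max2(-3, 49) = 49
  n20 = sub(49, -9) = 58
  n23 = max2(49, 58) = 58
  n24 = sub(58, 58) = 0
  n25 = absv(5) = 5
  n27 = max2(5, 0) = 5

Second demand — change propagation:
  n4: re-runs because x1 [-1, 7, -6, -1, 5]->[0, 0, 9, -9, 3]; new result [3, -9, 9, 0, 0].
  n10: re-runs because n4 [5, -1, -6, 7, -1]->[3, -9, 9, 0, 0]; new result 3.
  n12: re-runs because n10 5->3; new result -6.
  n14: re-runs because n10 5->3; n12 -8->-6; new result -18.
  n18: re-runs because n14 -40->-18; new result 27.
  n19: re-runs because n18 49->27; new result 27.
  n20: re-runs because n18 49->27; new result 36.
  n23: re-runs because n19 49->27; n20 58->36; new result 36.
  n24: re-runs because n23 58->36; n20 58->36; new result 0 (unchanged).
  n25: re-runs because n10 5->3; new result 3.
  n27: re-runs because n25 5->3; new result 3.

n27 now evaluates to 3.
Run set: n4, n10, n12, n14, n18, n19, n20, n23, n24, n25, n27 (11 run).
Changed values: x1, n4, n10, n12, n14, n18, n19, n20, n23, n25, n27.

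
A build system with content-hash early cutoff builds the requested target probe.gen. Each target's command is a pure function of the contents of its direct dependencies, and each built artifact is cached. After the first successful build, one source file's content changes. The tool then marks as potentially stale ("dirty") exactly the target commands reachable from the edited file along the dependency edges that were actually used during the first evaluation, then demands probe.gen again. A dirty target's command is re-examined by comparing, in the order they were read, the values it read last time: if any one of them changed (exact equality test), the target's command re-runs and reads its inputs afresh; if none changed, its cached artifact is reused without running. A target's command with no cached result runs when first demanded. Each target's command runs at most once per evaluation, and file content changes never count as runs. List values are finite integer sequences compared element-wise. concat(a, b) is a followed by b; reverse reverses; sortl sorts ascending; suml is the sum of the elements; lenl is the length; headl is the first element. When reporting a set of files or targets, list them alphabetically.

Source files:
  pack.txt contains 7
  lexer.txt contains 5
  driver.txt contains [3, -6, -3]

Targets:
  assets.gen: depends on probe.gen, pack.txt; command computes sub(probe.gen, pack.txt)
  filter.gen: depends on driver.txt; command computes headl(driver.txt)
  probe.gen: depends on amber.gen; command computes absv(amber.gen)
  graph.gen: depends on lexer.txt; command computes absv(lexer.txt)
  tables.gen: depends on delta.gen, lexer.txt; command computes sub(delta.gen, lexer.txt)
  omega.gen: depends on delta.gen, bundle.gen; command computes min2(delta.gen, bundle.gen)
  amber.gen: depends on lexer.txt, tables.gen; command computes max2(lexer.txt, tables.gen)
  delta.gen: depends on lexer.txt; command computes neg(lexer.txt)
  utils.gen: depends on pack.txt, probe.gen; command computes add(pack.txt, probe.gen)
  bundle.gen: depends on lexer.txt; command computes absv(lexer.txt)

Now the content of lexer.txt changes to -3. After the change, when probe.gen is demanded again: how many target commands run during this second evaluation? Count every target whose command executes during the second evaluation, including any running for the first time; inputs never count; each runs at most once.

First evaluation (everything demanded from the output):
  delta.gen = neg(5) = -5
  tables.gen = sub(-5, 5) = -10
  amber.gen = max2(5, -10) = 5
  probe.gen = absv(5) = 5

Propagation after the edit:
  delta.gen: runs — lexer.txt 5->-3; result 3.
  tables.gen: runs — delta.gen -5->3; lexer.txt 5->-3; result 6.
  amber.gen: runs — lexer.txt 5->-3; tables.gen -10->6; result 6.
  probe.gen: runs — amber.gen 5->6; result 6.

Target commands that run: amber.gen, delta.gen, probe.gen, tables.gen — 4 in total.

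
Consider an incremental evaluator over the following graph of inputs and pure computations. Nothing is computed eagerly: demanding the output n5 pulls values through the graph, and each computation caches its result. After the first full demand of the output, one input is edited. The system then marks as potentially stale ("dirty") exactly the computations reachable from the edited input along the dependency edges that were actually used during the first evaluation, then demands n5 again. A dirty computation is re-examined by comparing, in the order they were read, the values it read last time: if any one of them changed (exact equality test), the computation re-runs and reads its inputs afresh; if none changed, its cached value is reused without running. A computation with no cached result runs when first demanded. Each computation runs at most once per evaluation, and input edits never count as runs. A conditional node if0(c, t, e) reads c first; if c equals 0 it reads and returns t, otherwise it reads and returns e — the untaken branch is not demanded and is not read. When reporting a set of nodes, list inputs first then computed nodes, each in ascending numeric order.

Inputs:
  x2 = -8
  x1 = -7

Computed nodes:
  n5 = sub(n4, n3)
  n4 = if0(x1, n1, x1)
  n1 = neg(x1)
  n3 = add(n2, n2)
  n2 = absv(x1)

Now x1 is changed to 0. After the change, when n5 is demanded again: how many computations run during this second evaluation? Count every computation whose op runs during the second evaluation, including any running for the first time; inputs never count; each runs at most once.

Initial pass — values computed on the first demand:
  n2 = absv(-7) = 7
  n3 = add(7, 7) = 14
  n4 = if0(x1=-7 -> else branch x1) = -7
  n5 = sub(-7, 14) = -21

Second demand — change propagation:
  n1: newly demanded (no cache) — executes and yields 0.
  n2: re-runs because x1 -7->0; new result 0.
  n3: re-runs because n2 7->0; n2 7->0; new result 0.
  n4: re-runs because x1 -7->0; x1 -7->0; new result 0.
  n5: re-runs because n4 -7->0; n3 14->0; new result 0.

The important point: the flipped condition pulls in fresh nodes; n1 runs for the first time.

Run set: n1, n2, n3, n4, n5 (5 run).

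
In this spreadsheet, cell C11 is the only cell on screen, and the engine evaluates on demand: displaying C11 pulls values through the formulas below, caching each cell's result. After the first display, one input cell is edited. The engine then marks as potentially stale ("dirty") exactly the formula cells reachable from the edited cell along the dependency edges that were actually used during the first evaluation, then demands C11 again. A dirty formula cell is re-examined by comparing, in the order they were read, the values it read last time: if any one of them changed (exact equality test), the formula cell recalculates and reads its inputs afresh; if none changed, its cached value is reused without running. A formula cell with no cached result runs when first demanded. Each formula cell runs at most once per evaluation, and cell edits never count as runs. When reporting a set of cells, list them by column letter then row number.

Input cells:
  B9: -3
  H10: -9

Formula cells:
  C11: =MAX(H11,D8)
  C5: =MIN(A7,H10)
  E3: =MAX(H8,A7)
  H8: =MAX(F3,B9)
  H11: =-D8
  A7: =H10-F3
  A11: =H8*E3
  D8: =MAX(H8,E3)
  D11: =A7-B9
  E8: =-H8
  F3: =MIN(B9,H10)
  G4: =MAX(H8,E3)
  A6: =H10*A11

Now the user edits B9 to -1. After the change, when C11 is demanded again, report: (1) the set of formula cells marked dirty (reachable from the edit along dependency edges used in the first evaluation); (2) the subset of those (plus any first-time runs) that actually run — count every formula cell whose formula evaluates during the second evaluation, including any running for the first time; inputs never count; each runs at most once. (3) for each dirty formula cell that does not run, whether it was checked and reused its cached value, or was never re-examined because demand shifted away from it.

Dirty set: A7, C11, D8, E3, F3, H8, H11.
Run set: D8, E3, F3, H8 (4 run).
Re-examined without running (cache reused): A7, C11, H11.
The important point: at A7 every value read last time is unchanged, so the dirty flag clears without a run.

Initial pass — values computed on the first demand:
  F3 = MIN(-3, -9) = -9
  A7 = -9 - -9 = 0
  H8 = MAX(-9, -3) = -3
  E3 = MAX(-3, 0) = 0
  D8 = MAX(-3, 0) = 0
  H11 = -(0) = 0
  C11 = MAX(0, 0) = 0

Second demand — change propagation:
  F3: re-runs because B9 -3->-1; new result -9 (unchanged).
  A7: re-examined; everything it read last time is the same (H10 unchanged, F3 unchanged) — cache 0 kept, no run.
  H8: re-runs because B9 -3->-1; new result -1.
  E3: re-runs because H8 -3->-1; new result 0 (unchanged).
  D8: re-runs because H8 -3->-1; new result 0 (unchanged).
  H11: re-examined; everything it read last time is the same (D8 unchanged) — cache 0 kept, no run.
  C11: re-examined; everything it read last time is the same (H11 unchanged, D8 unchanged) — cache 0 kept, no run.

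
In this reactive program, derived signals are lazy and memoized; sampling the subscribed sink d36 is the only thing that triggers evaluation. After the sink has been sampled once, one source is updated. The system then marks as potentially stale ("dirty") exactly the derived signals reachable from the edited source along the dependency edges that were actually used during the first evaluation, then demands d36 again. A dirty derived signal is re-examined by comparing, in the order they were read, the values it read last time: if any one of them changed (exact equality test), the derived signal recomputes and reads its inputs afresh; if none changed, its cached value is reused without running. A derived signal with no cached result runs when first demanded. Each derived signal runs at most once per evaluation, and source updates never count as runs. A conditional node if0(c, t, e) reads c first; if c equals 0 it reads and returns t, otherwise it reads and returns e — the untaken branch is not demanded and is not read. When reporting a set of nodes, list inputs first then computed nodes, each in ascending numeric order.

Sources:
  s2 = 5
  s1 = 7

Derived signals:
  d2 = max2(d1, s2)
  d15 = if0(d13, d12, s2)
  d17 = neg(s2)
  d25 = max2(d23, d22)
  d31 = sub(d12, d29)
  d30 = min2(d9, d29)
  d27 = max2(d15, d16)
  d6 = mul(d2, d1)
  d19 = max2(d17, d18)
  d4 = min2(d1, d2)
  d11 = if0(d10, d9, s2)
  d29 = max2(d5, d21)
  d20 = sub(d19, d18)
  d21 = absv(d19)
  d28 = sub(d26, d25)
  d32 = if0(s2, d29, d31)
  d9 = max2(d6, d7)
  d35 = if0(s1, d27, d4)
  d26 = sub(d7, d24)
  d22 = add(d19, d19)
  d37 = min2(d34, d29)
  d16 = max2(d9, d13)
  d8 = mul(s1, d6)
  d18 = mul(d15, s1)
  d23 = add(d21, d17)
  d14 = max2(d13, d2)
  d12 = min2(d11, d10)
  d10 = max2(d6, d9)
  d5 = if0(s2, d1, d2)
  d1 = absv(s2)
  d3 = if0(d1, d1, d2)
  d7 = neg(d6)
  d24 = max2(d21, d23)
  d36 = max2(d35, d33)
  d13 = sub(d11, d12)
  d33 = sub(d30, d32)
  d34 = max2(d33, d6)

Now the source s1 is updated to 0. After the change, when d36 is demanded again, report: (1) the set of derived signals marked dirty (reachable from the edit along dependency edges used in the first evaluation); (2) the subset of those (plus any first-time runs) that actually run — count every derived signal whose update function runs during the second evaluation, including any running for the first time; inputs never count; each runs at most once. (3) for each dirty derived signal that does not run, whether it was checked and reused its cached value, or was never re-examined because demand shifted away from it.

The edit dirties: d18, d19, d21, d29, d30, d31, d32, d33, d35, d36.
12 derived signals run: d16, d18, d19, d21, d27, d29, d30, d31, d32, d33, d35, d36.
No dirty derived signal escaped a run.
Note the branch switch — d16, d27 had no cache and run now for the first time.

First demand of the output computes:
  d1 = absv(5) = 5
  d2 = max2(5, 5) = 5
  d4 = min2(5, 5) = 5
  d5 = if0(s2=5 -> else branch d2) = 5
  d6 = mul(5, 5) = 25
  d7 = neg(25) = -25
  d9 = max2(25, -25) = 25
  d10 = max2(25, 25) = 25
  d11 = if0(d10=25 -> else branch s2) = 5
  d12 = min2(5, 25) = 5
  d13 = sub(5, 5) = 0
  d15 = if0(d13=0 -> then branch d12) = 5
  d17 = neg(5) = -5
  d18 = mul(5, 7) = 35
  d19 = max2(-5, 35) = 35
  d21 = absv(35) = 35
  d29 = max2(5, 35) = 35
  d30 = min2(25, 35) = 25
  d31 = sub(5, 35) = -30
  d32 = if0(s2=5 -> else branch d31) = -30
  d33 = sub(25, -30) = 55
  d35 = if0(s1=7 -> else branch d4) = 5
  d36 = max2(5, 55) = 55

After the edit, cleaning proceeds:
  d16: had never run; runs now, result 25.
  d18: a read changed (s1 7->0) — executes, giving 0.
  d19: a read changed (d18 35->0) — executes, giving 0.
  d21: a read changed (d19 35->0) — executes, giving 0.
  d27: had never run; runs now, result 25.
  d29: a read changed (d21 35->0) — executes, giving 5.
  d30: a read changed (d29 35->5) — executes, giving 5.
  d31: a read changed (d29 35->5) — executes, giving 0.
  d32: a read changed (d31 -30->0) — executes, giving 0.
  d33: a read changed (d30 25->5; d32 -30->0) — executes, giving 5.
  d35: a read changed (s1 7->0) — executes, giving 25.
  d36: a read changed (d35 5->25; d33 55->5) — executes, giving 25.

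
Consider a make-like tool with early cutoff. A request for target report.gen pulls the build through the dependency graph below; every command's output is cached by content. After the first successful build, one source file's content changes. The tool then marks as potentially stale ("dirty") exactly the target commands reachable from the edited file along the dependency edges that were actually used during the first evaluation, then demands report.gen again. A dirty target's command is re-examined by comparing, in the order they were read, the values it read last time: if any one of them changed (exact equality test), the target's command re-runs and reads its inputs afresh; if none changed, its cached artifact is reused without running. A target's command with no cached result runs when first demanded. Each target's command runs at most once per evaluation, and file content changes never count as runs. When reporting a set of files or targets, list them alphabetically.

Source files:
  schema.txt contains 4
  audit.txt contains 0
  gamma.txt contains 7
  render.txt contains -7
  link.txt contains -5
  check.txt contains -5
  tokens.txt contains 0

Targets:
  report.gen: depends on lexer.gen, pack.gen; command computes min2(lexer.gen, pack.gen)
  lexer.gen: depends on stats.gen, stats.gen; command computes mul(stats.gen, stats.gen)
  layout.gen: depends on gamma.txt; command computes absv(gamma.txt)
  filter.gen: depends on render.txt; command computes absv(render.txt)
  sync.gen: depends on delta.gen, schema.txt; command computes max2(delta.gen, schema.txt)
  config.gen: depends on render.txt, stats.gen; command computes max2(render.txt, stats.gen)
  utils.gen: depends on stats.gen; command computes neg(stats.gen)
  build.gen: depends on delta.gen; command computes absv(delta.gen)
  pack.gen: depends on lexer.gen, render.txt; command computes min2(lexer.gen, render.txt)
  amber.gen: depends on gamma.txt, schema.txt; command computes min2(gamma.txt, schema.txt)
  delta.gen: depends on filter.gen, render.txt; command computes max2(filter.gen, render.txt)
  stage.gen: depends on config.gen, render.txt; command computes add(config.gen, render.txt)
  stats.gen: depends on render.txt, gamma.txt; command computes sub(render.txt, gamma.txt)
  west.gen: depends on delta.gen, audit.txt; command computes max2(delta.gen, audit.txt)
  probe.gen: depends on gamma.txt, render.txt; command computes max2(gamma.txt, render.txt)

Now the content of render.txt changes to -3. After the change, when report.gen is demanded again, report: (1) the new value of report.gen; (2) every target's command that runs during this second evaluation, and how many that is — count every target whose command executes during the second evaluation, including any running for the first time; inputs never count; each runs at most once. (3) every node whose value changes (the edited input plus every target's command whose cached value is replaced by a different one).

Demanding report.gen again yields -3.
4 target commands run: lexer.gen, pack.gen, report.gen, stats.gen.
The nodes whose values change: lexer.gen, pack.gen, render.txt, report.gen, stats.gen.

First demand of the output computes:
  stats.gen = sub(-7, 7) = -14
  lexer.gen = mul(-14, -14) = 196
  pack.gen = min2(196, -7) = -7
  report.gen = min2(196, -7) = -7

After the edit, cleaning proceeds:
  stats.gen: a read changed (render.txt -7->-3) — executes, giving -10.
  lexer.gen: a read changed (stats.gen -14->-10; stats.gen -14->-10) — executes, giving 100.
  pack.gen: a read changed (lexer.gen 196->100; render.txt -7->-3) — executes, giving -3.
  report.gen: a read changed (lexer.gen 196->100; pack.gen -7->-3) — executes, giving -3.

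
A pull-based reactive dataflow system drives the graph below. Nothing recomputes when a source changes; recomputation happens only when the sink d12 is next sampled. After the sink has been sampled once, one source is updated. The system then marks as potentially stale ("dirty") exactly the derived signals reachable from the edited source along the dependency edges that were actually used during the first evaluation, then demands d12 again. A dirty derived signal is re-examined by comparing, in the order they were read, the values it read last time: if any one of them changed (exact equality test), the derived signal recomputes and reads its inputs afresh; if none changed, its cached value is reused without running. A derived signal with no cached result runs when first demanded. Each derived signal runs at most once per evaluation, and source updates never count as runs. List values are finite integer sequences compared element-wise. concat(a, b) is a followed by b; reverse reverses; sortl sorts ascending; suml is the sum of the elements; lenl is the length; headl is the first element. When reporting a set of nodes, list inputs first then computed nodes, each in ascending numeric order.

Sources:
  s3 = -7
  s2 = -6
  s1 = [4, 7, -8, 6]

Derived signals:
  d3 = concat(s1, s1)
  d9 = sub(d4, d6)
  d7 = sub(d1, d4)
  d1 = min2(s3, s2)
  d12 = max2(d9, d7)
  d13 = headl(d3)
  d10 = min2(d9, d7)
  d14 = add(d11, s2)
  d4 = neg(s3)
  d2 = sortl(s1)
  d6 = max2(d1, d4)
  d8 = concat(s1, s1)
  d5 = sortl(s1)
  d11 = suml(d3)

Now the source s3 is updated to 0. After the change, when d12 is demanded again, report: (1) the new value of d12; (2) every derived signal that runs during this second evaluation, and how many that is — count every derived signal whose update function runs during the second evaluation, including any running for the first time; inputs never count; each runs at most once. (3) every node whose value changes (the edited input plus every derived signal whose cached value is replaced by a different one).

First evaluation (everything demanded from the output):
  d1 = min2(-7, -6) = -7
  d4 = neg(-7) = 7
  d6 = max2(-7, 7) = 7
  d7 = sub(-7, 7) = -14
  d9 = sub(7, 7) = 0
  d12 = max2(0, -14) = 0

Propagation after the edit:
  d1: runs — s3 -7->0; result -6.
  d4: runs — s3 -7->0; result 0.
  d6: runs — d1 -7->-6; d4 7->0; result 0.
  d7: runs — d1 -7->-6; d4 7->0; result -6.
  d9: runs — d4 7->0; d6 7->0; result 0 (same value as before).
  d12: runs — d7 -14->-6; result 0 (same value as before).

New value of d12: 0.
Derived signals that run: d1, d4, d6, d7, d9, d12 — 6 in total.
Values that change: s3, d1, d4, d6, d7.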